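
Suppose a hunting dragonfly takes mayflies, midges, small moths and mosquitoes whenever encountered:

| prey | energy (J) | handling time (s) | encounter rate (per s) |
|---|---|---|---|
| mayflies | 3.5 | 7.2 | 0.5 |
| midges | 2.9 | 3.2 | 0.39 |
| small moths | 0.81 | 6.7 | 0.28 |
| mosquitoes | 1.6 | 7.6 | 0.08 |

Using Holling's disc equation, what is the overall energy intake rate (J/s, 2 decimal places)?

R = (0.5×3.5 + 0.39×2.9 + 0.28×0.81 + 0.08×1.6) / (1 + 0.5×7.2 + 0.39×3.2 + 0.28×6.7 + 0.08×7.6) = 3.236/8.332 = 0.3884 J/s.

0.39 J/s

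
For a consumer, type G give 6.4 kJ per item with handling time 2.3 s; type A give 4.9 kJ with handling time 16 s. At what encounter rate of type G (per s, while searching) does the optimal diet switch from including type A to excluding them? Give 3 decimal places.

0.054 per s

At the threshold, the rate on type G alone equals the profitability of type A: λ·6.4/(1 + λ·2.3) = 4.9/16 = 0.3063.
Rearranging, λ(6.4 − 0.3063×2.3) = 0.3063, so λ = 0.3063/5.696 = 0.05377 per s.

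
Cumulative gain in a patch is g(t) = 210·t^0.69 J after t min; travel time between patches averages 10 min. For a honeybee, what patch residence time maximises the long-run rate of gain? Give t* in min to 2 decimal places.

22.26 min

By the marginal value theorem, leave when the instantaneous gain rate g'(t) equals the habitat-wide average g(t)/(T + t).
g'(t) = 0.69·210·t^-0.31. Setting 0.69·210·t^-0.31 = 210·t^0.69/(10+t) gives 0.69(10+t) = t, so 0.31·t = 0.69×10.
t* = 0.69×10/0.31 = 22.26 min.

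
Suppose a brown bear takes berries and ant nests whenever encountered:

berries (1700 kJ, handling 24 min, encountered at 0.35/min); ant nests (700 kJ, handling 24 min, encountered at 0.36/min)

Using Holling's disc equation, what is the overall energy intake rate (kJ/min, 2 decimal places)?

46.95 kJ/min

Energy encountered per unit search time: 0.35×1700 + 0.36×700 = 847 kJ/min.
Handling time per unit search time: 0.35×24 + 0.36×24 = 17.04.
Rate = 847/(1 + 17.04) = 46.95 kJ/min.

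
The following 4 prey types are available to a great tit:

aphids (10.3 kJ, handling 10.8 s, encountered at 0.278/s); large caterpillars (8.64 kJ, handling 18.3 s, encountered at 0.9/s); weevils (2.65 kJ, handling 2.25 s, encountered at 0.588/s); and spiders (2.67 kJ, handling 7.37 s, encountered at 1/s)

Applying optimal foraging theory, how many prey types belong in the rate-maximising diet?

Profitabilities (E/h, kJ/s): weevils 1.18, aphids 0.954, large caterpillars 0.472, spiders 0.362. Add prey in this order while the next type's profitability exceeds the intake rate on those already taken.
Rate on top 1: 0.6708. aphids: 0.954 > 0.6708 → include.
Rate on top 2: 0.8303. large caterpillars: 0.472 < 0.8303 → exclude; stop.
Optimal diet: weevils, aphids — 2 of 4 types.

2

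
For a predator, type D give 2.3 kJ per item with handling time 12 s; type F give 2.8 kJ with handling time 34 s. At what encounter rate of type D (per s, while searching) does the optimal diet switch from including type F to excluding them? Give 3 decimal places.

At the threshold, the rate on type D alone equals the profitability of type F: λ·2.3/(1 + λ·12) = 2.8/34 = 0.08235.
Rearranging, λ(2.3 − 0.08235×12) = 0.08235, so λ = 0.08235/1.312 = 0.06278 per s.

0.063 per s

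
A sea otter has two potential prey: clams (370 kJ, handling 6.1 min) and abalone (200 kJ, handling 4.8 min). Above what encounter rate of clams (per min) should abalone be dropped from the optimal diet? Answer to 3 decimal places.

0.360 per min

The zero-one rule: include abalone iff E₂/h₂ > λE₁/(1+λh₁). Equality gives the switch point.
λE₁h₂ = E₂ + λE₂h₁ ⇒ λ = E₂/(E₁h₂ − E₂h₁) = 200/(1776 − 1220) = 0.3597 per min.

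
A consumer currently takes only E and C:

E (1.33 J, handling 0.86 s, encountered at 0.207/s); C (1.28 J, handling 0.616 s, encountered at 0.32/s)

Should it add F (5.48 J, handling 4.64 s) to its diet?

Yes

Intake rate on the current diet: R = (0.207×1.33 + 0.32×1.28) / (1 + 0.207×0.86 + 0.32×0.616) = 0.6849/1.375 = 0.4981 J/s.
Profitability of F: 5.48/4.64 = 1.181 J/s.
1.181 > 0.4981, so adding F raises the average — include it.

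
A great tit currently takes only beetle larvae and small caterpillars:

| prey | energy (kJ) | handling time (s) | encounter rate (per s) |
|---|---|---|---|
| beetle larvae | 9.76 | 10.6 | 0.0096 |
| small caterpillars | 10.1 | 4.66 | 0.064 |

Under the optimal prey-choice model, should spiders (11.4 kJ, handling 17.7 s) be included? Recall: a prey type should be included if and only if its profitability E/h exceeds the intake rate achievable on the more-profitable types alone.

Intake rate on the current diet: R = (0.0096×9.76 + 0.064×10.1) / (1 + 0.0096×10.6 + 0.064×4.66) = 0.7401/1.4 = 0.5286 kJ/s.
spiders: E/h = 11.4/17.7 = 0.6441 kJ/s.
Since 0.6441 > R, including spiders increases the long-run rate.

Yes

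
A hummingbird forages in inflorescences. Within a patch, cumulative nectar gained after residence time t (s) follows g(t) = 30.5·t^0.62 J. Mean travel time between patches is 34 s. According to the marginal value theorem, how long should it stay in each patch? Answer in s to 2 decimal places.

Maximise g(t)/(T+t): set derivative to zero → g'(t)(T+t) = g(t).
g'(t) = 0.62·30.5·t^-0.38. Setting 0.62·30.5·t^-0.38 = 30.5·t^0.62/(34+t) gives 0.62(34+t) = t, so 0.38·t = 0.62×34.
t* = 0.62×34/0.38 = 55.47 s.

55.47 s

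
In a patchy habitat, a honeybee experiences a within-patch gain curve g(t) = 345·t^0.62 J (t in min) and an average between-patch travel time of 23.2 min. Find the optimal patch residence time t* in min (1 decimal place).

By the marginal value theorem, leave when the instantaneous gain rate g'(t) equals the habitat-wide average g(t)/(T + t).
g'(t) = 0.62·345·t^-0.38. Setting 0.62·345·t^-0.38 = 345·t^0.62/(23.2+t) gives 0.62(23.2+t) = t, so 0.38·t = 0.62×23.2.
t* = 0.62×23.2/0.38 = 37.85 min.

37.9 min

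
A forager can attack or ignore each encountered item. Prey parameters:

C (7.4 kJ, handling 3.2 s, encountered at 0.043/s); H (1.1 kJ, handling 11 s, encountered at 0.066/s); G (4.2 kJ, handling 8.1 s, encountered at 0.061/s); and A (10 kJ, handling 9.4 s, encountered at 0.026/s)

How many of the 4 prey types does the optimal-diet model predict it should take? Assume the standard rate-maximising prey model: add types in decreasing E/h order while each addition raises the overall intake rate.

3

Profitabilities (E/h, kJ/s): C 2.31, A 1.06, G 0.519, H 0.1. Add prey in this order while the next type's profitability exceeds the intake rate on those already taken.
Rate on top 1: 0.2797. A: 1.06 > 0.2797 → include.
Rate on top 2: 0.4184. G: 0.519 > 0.4184 → include.
Rate on top 3: 0.4448. H: 0.1 < 0.4448 → exclude; stop.
Optimal diet: C, A, G — 3 of 4 types.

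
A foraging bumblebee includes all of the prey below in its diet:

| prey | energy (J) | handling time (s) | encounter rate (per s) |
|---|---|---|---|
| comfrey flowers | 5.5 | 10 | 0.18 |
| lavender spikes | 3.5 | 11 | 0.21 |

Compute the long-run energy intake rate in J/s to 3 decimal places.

R = (0.18×5.5 + 0.21×3.5) / (1 + 0.18×10 + 0.21×11) = 1.725/5.11 = 0.3376 J/s.

0.338 J/s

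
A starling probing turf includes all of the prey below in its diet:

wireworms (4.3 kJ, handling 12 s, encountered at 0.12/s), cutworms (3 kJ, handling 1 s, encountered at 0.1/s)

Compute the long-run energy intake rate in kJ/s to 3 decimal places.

0.321 kJ/s

Energy encountered per unit search time: 0.12×4.3 + 0.1×3 = 0.816 kJ/s.
Handling time per unit search time: 0.12×12 + 0.1×1 = 1.54.
Rate = 0.816/(1 + 1.54) = 0.3213 kJ/s.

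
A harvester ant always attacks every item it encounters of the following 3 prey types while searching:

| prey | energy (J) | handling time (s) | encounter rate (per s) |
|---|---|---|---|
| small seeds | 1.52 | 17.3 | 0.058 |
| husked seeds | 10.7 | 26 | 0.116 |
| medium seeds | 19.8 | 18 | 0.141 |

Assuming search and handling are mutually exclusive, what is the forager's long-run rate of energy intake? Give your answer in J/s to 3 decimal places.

0.545 J/s

R = (0.058×1.52 + 0.116×10.7 + 0.141×19.8) / (1 + 0.058×17.3 + 0.116×26 + 0.141×18) = 4.121/7.557 = 0.5453 J/s.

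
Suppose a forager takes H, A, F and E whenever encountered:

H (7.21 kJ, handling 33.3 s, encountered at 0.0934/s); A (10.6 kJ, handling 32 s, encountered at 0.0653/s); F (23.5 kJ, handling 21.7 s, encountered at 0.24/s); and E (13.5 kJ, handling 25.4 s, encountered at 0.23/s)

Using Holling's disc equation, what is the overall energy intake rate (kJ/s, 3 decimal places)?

0.586 kJ/s

R = Σλ_iE_i / (1 + Σλ_ih_i)
Numerator: 0.0934×7.21 + 0.0653×10.6 + 0.24×23.5 + 0.23×13.5 = 10.11
Denominator: 1 + 0.0934×33.3 + 0.0653×32 + 0.24×21.7 + 0.23×25.4 = 17.25
R = 10.11/17.25 = 0.5861 kJ/s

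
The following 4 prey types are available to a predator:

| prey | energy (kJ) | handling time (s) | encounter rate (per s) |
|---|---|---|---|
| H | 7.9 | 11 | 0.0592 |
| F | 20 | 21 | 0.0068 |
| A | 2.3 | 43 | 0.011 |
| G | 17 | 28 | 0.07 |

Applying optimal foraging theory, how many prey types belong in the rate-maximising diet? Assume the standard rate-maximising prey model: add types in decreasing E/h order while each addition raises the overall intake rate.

3

Rank by E/h (kJ/s): F 0.952, H 0.718, G 0.607, A 0.0535. Include each in turn until the next type's E/h falls below the running intake rate.
Rate on top 1: 0.119. H: 0.718 > 0.119 → include.
Rate on top 2: 0.3365. G: 0.607 > 0.3365 → include.
Rate on top 3: 0.4778. A: 0.0535 < 0.4778 → exclude; stop.
Optimal diet: F, H, G — 3 of 4 types.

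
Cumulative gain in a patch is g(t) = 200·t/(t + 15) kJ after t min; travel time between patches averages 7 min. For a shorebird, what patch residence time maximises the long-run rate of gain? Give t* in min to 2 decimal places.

10.25 min

Maximise g(t)/(T+t): set derivative to zero → g'(t)(T+t) = g(t).
g'(t) = 200·15/(t + 15)². Setting 200·15/(t+15)² = 200t/[(t+15)(7+t)] gives 15(7+t) = t(t+15), so t² = 15×7 = 105.
t* = √105 = 10.25 min.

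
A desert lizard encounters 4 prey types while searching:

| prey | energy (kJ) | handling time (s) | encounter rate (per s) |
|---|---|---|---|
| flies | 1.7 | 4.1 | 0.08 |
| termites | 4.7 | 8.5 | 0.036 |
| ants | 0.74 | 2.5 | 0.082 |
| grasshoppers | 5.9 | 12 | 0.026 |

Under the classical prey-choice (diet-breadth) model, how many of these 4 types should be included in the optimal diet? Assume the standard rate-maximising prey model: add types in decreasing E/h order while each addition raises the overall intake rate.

4

E/h in descending order: termites 0.553, grasshoppers 0.492, flies 0.415, ants 0.296 kJ/s. The optimal diet is the largest prefix of this list for which every included type satisfies E_i/h_i > R on the types above it.
Rate on top 1: 0.1296. grasshoppers: 0.492 > 0.1296 → include.
Rate on top 2: 0.1994. flies: 0.415 > 0.1994 → include.
Rate on top 3: 0.2357. ants: 0.296 > 0.2357 → include.
Optimal diet: termites, grasshoppers, flies, ants — 4 of 4 types.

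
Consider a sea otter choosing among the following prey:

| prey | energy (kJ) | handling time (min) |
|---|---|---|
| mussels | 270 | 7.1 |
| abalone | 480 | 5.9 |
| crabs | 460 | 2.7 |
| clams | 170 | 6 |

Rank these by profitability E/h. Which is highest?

crabs

Profitability E/h (kJ/min): mussels = 270/7.1 = 38, abalone = 480/5.9 = 81.4, crabs = 460/2.7 = 170, clams = 170/6 = 28.3.
Ranked: crabs > abalone > mussels > clams.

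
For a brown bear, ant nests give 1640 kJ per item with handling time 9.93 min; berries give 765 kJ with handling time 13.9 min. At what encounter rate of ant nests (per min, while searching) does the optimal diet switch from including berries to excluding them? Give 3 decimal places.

0.050 per min

At the threshold, the rate on ant nests alone equals the profitability of berries: λ·1640/(1 + λ·9.93) = 765/13.9 = 55.04.
Rearranging, λ(1640 − 55.04×9.93) = 55.04, so λ = 55.04/1093 = 0.05033 per min.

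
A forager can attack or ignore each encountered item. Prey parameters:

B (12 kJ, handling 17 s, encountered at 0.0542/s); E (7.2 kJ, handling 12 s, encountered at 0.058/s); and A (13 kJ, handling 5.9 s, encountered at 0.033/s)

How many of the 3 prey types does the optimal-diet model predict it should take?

3

E/h in descending order: A 2.2, B 0.706, E 0.6 kJ/s. The optimal diet is the largest prefix of this list for which every included type satisfies E_i/h_i > R on the types above it.
Rate on top 1: 0.3591. B: 0.706 > 0.3591 → include.
Rate on top 2: 0.5101. E: 0.6 > 0.5101 → include.
Optimal diet: A, B, E — 3 of 3 types.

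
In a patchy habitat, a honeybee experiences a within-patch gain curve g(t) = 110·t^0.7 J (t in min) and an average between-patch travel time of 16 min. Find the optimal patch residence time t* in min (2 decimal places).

By the marginal value theorem, leave when the instantaneous gain rate g'(t) equals the habitat-wide average g(t)/(T + t).
g'(t) = 0.7·110·t^-0.3. Setting 0.7·110·t^-0.3 = 110·t^0.7/(16+t) gives 0.7(16+t) = t, so 0.30·t = 0.7×16.
t* = 0.7×16/0.30 = 37.33 min.

37.33 min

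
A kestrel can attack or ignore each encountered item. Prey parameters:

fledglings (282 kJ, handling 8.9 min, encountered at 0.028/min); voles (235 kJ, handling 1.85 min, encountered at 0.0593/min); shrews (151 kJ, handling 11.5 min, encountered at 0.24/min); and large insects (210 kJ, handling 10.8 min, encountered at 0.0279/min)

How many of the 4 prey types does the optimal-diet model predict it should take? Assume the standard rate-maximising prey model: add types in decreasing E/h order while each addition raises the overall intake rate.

E/h in descending order: voles 127, fledglings 31.7, large insects 19.4, shrews 13.1 kJ/min. The optimal diet is the largest prefix of this list for which every included type satisfies E_i/h_i > R on the types above it.
Rate on top 1: 12.56. fledglings: 31.7 > 12.56 → include.
Rate on top 2: 16.07. large insects: 19.4 > 16.07 → include.
Rate on top 3: 16.68. shrews: 13.1 < 16.68 → exclude; stop.
Optimal diet: voles, fledglings, large insects — 3 of 4 types.

3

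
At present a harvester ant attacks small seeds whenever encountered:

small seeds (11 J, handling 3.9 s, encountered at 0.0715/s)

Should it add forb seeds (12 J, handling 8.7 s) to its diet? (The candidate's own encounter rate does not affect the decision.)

On small seeds alone, R = ΣλE/(1+Σλh) = 0.7865/1.279 = 0.615 J/s.
forb seeds: E/h = 12/8.7 = 1.379 J/s.
1.379 > 0.615, so adding forb seeds raises the average — include it.

Yes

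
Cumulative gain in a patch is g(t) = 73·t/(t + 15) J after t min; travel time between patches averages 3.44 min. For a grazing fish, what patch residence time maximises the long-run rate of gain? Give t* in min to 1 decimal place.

Optimal t* satisfies g'(t*) = g(t*)/(T + t*).
g'(t) = 73·15/(t + 15)². Setting 73·15/(t+15)² = 73t/[(t+15)(3.44+t)] gives 15(3.44+t) = t(t+15), so t² = 15×3.44 = 51.6.
t* = √51.6 = 7.183 min.

7.2 min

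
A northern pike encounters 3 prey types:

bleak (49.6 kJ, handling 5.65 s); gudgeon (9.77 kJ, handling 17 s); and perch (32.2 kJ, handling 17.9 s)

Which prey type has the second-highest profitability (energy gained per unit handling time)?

In descending order of E/h:
bleak: 49.6/5.65 = 8.78 kJ/s
perch: 32.2/17.9 = 1.8 kJ/s
gudgeon: 9.77/17 = 0.575 kJ/s

perch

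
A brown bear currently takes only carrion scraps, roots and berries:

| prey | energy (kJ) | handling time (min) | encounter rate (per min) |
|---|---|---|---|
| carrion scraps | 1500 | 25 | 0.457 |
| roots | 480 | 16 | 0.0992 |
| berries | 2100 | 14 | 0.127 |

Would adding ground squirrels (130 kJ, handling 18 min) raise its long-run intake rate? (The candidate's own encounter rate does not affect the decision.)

No

On carrion scraps, roots and berries alone, R = ΣλE/(1+Σλh) = 999.8/15.79 = 63.32 kJ/min.
ground squirrels: E/h = 130/18 = 7.222 kJ/min.
Since 7.222 < R, time spent handling ground squirrels is better spent searching.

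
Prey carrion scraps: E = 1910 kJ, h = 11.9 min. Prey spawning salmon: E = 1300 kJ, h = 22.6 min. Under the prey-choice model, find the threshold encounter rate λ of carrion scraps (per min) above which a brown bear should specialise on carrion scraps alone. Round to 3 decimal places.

0.047 per min

Drop spawning salmon once their profitability E₂/h₂ falls below the rate achievable on carrion scraps alone: E₂/h₂ = λE₁/(1 + λh₁).
Solve for λ: λE₁h₂ = E₂(1 + λh₁) → λ(E₁h₂ − E₂h₁) = E₂ → λ = E₂/(E₁h₂ − E₂h₁).
λ = 1300/(1910×22.6 − 1300×11.9) = 1300/2.77e+04 = 0.04694 per min.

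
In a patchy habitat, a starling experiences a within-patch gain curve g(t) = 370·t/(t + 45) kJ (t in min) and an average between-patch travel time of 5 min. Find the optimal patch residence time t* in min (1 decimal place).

By the marginal value theorem, leave when the instantaneous gain rate g'(t) equals the habitat-wide average g(t)/(T + t).
g'(t) = 370·45/(t + 45)². Setting 370·45/(t+45)² = 370t/[(t+45)(5+t)] gives 45(5+t) = t(t+45), so t² = 45×5 = 225.
t* = √225 = 15 min.

15.0 min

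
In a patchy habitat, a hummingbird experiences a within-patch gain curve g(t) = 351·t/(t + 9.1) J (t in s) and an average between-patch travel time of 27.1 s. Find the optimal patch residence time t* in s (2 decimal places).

By the marginal value theorem, leave when the instantaneous gain rate g'(t) equals the habitat-wide average g(t)/(T + t).
g'(t) = 351·9.1/(t + 9.1)². Setting 351·9.1/(t+9.1)² = 351t/[(t+9.1)(27.1+t)] gives 9.1(27.1+t) = t(t+9.1), so t² = 9.1×27.1 = 246.6.
t* = √246.6 = 15.7 s.

15.70 s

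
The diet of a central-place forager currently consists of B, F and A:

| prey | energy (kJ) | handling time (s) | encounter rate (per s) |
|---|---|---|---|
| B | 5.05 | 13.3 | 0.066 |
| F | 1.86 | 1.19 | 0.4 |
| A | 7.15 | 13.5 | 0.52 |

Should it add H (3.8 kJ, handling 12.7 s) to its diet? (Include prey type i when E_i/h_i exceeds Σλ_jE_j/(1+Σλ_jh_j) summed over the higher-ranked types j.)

No

On B, F and A alone, R = ΣλE/(1+Σλh) = 4.795/9.374 = 0.5116 kJ/s.
H: E/h = 3.8/12.7 = 0.2992 kJ/s.
Since 0.2992 < R, time spent handling H is better spent searching.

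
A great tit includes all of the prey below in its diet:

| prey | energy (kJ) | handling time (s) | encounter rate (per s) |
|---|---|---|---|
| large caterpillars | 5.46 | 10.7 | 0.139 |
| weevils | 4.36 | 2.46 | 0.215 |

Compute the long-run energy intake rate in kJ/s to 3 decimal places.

Energy encountered per unit search time: 0.139×5.46 + 0.215×4.36 = 1.696 kJ/s.
Handling time per unit search time: 0.139×10.7 + 0.215×2.46 = 2.016.
Rate = 1.696/(1 + 2.016) = 0.5624 kJ/s.

0.562 kJ/s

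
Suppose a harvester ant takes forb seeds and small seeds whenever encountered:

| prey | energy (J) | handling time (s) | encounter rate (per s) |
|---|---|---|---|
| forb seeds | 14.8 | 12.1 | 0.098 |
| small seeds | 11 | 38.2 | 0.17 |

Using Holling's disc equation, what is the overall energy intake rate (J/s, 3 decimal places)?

0.383 J/s

R = Σλ_iE_i / (1 + Σλ_ih_i)
Numerator: 0.098×14.8 + 0.17×11 = 3.32
Denominator: 1 + 0.098×12.1 + 0.17×38.2 = 8.68
R = 3.32/8.68 = 0.3825 J/s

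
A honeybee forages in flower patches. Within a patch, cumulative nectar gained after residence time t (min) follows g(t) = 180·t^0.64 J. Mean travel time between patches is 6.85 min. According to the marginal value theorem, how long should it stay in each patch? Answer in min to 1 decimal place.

By the marginal value theorem, leave when the instantaneous gain rate g'(t) equals the habitat-wide average g(t)/(T + t).
g'(t) = 0.64·180·t^-0.36. Setting 0.64·180·t^-0.36 = 180·t^0.64/(6.85+t) gives 0.64(6.85+t) = t, so 0.36·t = 0.64×6.85.
t* = 0.64×6.85/0.36 = 12.18 min.

12.2 min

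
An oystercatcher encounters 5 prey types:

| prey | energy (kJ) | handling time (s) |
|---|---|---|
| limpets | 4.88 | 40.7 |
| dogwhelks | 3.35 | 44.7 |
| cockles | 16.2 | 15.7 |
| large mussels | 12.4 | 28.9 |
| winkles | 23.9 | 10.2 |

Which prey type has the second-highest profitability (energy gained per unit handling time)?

cockles

Profitability E/h (kJ/s): limpets = 4.88/40.7 = 0.12, dogwhelks = 3.35/44.7 = 0.0749, cockles = 16.2/15.7 = 1.03, large mussels = 12.4/28.9 = 0.429, winkles = 23.9/10.2 = 2.34.
Ranked: winkles > cockles > large mussels > limpets > dogwhelks.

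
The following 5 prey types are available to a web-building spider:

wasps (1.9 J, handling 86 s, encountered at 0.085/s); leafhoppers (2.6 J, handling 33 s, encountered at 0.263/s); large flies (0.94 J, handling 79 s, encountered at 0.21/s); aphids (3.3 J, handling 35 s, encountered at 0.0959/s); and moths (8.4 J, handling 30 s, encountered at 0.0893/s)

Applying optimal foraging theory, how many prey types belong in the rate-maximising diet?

1

E/h in descending order: moths 0.28, aphids 0.0943, leafhoppers 0.0788, wasps 0.0221, large flies 0.0119 J/s. The optimal diet is the largest prefix of this list for which every included type satisfies E_i/h_i > R on the types above it.
Rate on top 1: 0.2039. aphids: 0.0943 < 0.2039 → exclude; stop.
Optimal diet: moths — 1 of 5 types.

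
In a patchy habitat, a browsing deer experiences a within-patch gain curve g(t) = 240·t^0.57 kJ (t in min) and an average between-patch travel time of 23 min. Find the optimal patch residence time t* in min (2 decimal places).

By the marginal value theorem, leave when the instantaneous gain rate g'(t) equals the habitat-wide average g(t)/(T + t).
g'(t) = 0.57·240·t^-0.43. Setting 0.57·240·t^-0.43 = 240·t^0.57/(23+t) gives 0.57(23+t) = t, so 0.43·t = 0.57×23.
t* = 0.57×23/0.43 = 30.49 min.

30.49 min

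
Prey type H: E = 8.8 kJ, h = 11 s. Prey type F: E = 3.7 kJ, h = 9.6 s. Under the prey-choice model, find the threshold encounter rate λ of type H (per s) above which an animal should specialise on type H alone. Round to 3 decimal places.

0.085 per s

The zero-one rule: include type F iff E₂/h₂ > λE₁/(1+λh₁). Equality gives the switch point.
λE₁h₂ = E₂ + λE₂h₁ ⇒ λ = E₂/(E₁h₂ − E₂h₁) = 3.7/(84.48 − 40.7) = 0.08451 per s.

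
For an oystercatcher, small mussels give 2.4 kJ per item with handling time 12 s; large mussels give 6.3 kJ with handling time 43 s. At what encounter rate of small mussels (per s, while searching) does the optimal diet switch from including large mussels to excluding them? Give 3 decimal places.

At the threshold, the rate on small mussels alone equals the profitability of large mussels: λ·2.4/(1 + λ·12) = 6.3/43 = 0.1465.
Rearranging, λ(2.4 − 0.1465×12) = 0.1465, so λ = 0.1465/0.6419 = 0.2283 per s.

0.228 per s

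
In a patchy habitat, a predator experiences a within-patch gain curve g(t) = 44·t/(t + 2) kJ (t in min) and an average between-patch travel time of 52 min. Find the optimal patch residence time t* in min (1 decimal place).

10.2 min

Optimal t* satisfies g'(t*) = g(t*)/(T + t*).
g'(t) = 44·2/(t + 2)². Setting 44·2/(t+2)² = 44t/[(t+2)(52+t)] gives 2(52+t) = t(t+2), so t² = 2×52 = 104.
t* = √104 = 10.2 min.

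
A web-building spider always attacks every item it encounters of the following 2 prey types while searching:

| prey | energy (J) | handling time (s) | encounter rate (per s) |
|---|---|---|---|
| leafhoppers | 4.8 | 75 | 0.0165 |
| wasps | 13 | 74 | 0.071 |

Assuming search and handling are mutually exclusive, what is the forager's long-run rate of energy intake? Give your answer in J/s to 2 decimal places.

Energy encountered per unit search time: 0.0165×4.8 + 0.071×13 = 1.002 J/s.
Handling time per unit search time: 0.0165×75 + 0.071×74 = 6.491.
Rate = 1.002/(1 + 6.491) = 0.1338 J/s.

0.13 J/s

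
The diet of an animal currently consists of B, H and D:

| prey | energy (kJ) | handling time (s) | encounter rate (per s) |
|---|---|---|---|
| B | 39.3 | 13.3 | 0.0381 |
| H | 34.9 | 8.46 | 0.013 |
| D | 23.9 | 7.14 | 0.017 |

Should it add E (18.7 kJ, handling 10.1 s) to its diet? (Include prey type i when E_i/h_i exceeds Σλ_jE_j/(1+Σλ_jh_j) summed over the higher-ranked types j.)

Intake rate on the current diet: R = (0.0381×39.3 + 0.013×34.9 + 0.017×23.9) / (1 + 0.0381×13.3 + 0.013×8.46 + 0.017×7.14) = 2.357/1.738 = 1.356 kJ/s.
Profitability of E: 18.7/10.1 = 1.851 kJ/s.
Since 1.851 > R, including E increases the long-run rate.

Yes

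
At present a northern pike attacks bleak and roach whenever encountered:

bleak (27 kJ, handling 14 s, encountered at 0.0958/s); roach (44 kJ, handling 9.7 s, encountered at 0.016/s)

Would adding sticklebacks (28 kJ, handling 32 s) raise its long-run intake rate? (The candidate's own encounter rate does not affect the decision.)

Current rate: (0.0958×27 + 0.016×44)/(1 + 0.0958×14 + 0.016×9.7) = 1.318 kJ/s.
sticklebacks: E/h = 28/32 = 0.875 kJ/s.
0.875 < 1.318, so adding sticklebacks would lower the average — exclude it.

No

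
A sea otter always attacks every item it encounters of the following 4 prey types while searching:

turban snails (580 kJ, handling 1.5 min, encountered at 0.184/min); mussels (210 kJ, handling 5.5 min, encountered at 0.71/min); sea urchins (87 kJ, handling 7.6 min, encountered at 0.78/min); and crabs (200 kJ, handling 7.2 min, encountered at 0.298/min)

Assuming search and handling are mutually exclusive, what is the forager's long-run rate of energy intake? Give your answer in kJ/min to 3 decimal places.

28.917 kJ/min

R = (0.184×580 + 0.71×210 + 0.78×87 + 0.298×200) / (1 + 0.184×1.5 + 0.71×5.5 + 0.78×7.6 + 0.298×7.2) = 383.3/13.25 = 28.92 kJ/min.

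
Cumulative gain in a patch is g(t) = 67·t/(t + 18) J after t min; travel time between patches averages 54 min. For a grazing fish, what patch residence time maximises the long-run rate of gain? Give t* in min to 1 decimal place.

31.2 min

By the marginal value theorem, leave when the instantaneous gain rate g'(t) equals the habitat-wide average g(t)/(T + t).
g'(t) = 67·18/(t + 18)². Setting 67·18/(t+18)² = 67t/[(t+18)(54+t)] gives 18(54+t) = t(t+18), so t² = 18×54 = 972.
t* = √972 = 31.18 min.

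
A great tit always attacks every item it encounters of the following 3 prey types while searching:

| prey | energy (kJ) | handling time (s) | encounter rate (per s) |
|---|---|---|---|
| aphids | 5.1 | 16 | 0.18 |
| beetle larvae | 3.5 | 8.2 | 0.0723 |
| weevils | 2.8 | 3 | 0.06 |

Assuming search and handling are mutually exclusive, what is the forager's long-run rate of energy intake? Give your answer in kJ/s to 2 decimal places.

R = Σλ_iE_i / (1 + Σλ_ih_i)
Numerator: 0.18×5.1 + 0.0723×3.5 + 0.06×2.8 = 1.339
Denominator: 1 + 0.18×16 + 0.0723×8.2 + 0.06×3 = 4.653
R = 1.339/4.653 = 0.2878 kJ/s

0.29 kJ/s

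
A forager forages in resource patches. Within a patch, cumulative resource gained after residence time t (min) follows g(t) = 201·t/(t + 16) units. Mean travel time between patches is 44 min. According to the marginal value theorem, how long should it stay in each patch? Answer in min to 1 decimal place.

26.5 min

By the marginal value theorem, leave when the instantaneous gain rate g'(t) equals the habitat-wide average g(t)/(T + t).
g'(t) = 201·16/(t + 16)². Setting 201·16/(t+16)² = 201t/[(t+16)(44+t)] gives 16(44+t) = t(t+16), so t² = 16×44 = 704.
t* = √704 = 26.53 min.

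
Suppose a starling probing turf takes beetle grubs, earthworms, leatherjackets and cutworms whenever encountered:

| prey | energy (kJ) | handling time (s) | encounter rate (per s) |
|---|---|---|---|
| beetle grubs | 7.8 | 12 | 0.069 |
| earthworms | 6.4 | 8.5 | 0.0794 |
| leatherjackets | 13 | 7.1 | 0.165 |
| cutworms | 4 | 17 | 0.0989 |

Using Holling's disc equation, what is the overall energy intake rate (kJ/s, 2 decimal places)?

R = Σλ_iE_i / (1 + Σλ_ih_i)
Numerator: 0.069×7.8 + 0.0794×6.4 + 0.165×13 + 0.0989×4 = 3.587
Denominator: 1 + 0.069×12 + 0.0794×8.5 + 0.165×7.1 + 0.0989×17 = 5.356
R = 3.587/5.356 = 0.6697 kJ/s

0.67 kJ/s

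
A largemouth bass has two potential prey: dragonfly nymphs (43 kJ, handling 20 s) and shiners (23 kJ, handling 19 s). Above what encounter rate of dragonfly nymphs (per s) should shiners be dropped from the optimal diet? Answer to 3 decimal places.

0.064 per s

At the threshold, the rate on dragonfly nymphs alone equals the profitability of shiners: λ·43/(1 + λ·20) = 23/19 = 1.211.
Rearranging, λ(43 − 1.211×20) = 1.211, so λ = 1.211/18.79 = 0.06443 per s.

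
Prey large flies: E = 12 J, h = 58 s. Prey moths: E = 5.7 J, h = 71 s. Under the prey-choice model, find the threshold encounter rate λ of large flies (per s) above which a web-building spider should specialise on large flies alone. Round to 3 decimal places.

At the threshold, the rate on large flies alone equals the profitability of moths: λ·12/(1 + λ·58) = 5.7/71 = 0.08028.
Rearranging, λ(12 − 0.08028×58) = 0.08028, so λ = 0.08028/7.344 = 0.01093 per s.

0.011 per s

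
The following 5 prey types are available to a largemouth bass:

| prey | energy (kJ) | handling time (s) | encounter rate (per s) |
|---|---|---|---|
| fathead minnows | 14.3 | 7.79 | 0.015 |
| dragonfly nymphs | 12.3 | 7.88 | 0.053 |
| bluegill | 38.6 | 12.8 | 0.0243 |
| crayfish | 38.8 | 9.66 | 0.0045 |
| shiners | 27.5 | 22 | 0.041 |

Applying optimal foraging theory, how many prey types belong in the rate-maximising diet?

5

Rank by E/h (kJ/s): crayfish 4.02, bluegill 3.02, fathead minnows 1.84, dragonfly nymphs 1.56, shiners 1.25. Include each in turn until the next type's E/h falls below the running intake rate.
Rate on top 1: 0.1673. bluegill: 3.02 > 0.1673 → include.
Rate on top 2: 0.8214. fathead minnows: 1.84 > 0.8214 → include.
Rate on top 3: 0.9019. dragonfly nymphs: 1.56 > 0.9019 → include.
Rate on top 4: 1.048. shiners: 1.25 > 1.048 → include.
Optimal diet: crayfish, bluegill, fathead minnows, dragonfly nymphs, shiners — 5 of 5 types.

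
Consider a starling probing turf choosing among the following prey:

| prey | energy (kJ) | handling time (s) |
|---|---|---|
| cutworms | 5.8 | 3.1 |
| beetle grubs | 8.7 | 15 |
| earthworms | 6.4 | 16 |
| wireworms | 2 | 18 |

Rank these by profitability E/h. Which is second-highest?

In descending order of E/h:
cutworms: 5.8/3.1 = 1.87 kJ/s
beetle grubs: 8.7/15 = 0.58 kJ/s
earthworms: 6.4/16 = 0.4 kJ/s
wireworms: 2/18 = 0.111 kJ/s

beetle grubs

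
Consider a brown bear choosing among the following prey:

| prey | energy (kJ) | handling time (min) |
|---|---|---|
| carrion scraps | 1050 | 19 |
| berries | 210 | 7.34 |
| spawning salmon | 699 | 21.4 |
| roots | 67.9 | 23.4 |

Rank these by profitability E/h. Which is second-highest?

In descending order of E/h:
carrion scraps: 1050/19 = 55.3 kJ/min
spawning salmon: 699/21.4 = 32.7 kJ/min
berries: 210/7.34 = 28.6 kJ/min
roots: 67.9/23.4 = 2.9 kJ/min

spawning salmon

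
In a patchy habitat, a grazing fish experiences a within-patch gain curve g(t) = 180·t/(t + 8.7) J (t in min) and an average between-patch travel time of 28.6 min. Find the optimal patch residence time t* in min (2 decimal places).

15.77 min

Optimal t* satisfies g'(t*) = g(t*)/(T + t*).
g'(t) = 180·8.7/(t + 8.7)². Setting 180·8.7/(t+8.7)² = 180t/[(t+8.7)(28.6+t)] gives 8.7(28.6+t) = t(t+8.7), so t² = 8.7×28.6 = 248.8.
t* = √248.8 = 15.77 min.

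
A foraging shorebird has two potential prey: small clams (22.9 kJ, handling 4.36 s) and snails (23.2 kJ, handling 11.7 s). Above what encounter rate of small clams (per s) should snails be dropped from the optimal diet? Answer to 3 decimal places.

At the threshold, the rate on small clams alone equals the profitability of snails: λ·22.9/(1 + λ·4.36) = 23.2/11.7 = 1.983.
Rearranging, λ(22.9 − 1.983×4.36) = 1.983, so λ = 1.983/14.25 = 0.1391 per s.

0.139 per s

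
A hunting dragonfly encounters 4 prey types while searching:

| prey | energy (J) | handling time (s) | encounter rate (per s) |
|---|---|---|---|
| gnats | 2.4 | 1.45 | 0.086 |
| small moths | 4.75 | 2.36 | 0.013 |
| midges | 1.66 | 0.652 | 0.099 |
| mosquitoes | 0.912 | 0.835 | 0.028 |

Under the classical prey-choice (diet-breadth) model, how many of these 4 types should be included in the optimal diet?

E/h in descending order: midges 2.55, small moths 2.01, gnats 1.66, mosquitoes 1.09 J/s. The optimal diet is the largest prefix of this list for which every included type satisfies E_i/h_i > R on the types above it.
Rate on top 1: 0.1544. small moths: 2.01 > 0.1544 → include.
Rate on top 2: 0.2064. gnats: 1.66 > 0.2064 → include.
Rate on top 3: 0.3545. mosquitoes: 1.09 > 0.3545 → include.
Optimal diet: midges, small moths, gnats, mosquitoes — 4 of 4 types.

4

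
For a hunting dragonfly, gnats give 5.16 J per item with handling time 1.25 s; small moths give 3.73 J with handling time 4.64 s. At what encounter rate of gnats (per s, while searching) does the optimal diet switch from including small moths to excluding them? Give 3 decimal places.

The zero-one rule: include small moths iff E₂/h₂ > λE₁/(1+λh₁). Equality gives the switch point.
λE₁h₂ = E₂ + λE₂h₁ ⇒ λ = E₂/(E₁h₂ − E₂h₁) = 3.73/(23.94 − 4.662) = 0.1935 per s.

0.193 per s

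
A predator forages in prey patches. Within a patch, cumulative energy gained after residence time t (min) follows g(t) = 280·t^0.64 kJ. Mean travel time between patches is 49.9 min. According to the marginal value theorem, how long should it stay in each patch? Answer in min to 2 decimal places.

Optimal t* satisfies g'(t*) = g(t*)/(T + t*).
g'(t) = 0.64·280·t^-0.36. Setting 0.64·280·t^-0.36 = 280·t^0.64/(49.9+t) gives 0.64(49.9+t) = t, so 0.36·t = 0.64×49.9.
t* = 0.64×49.9/0.36 = 88.71 min.

88.71 min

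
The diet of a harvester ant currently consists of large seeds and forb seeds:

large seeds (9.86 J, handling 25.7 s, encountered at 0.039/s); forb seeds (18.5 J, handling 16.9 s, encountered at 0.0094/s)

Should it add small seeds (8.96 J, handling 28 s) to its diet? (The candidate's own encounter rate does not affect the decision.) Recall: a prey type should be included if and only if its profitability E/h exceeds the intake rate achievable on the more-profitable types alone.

Yes

Intake rate on the current diet: R = (0.039×9.86 + 0.0094×18.5) / (1 + 0.039×25.7 + 0.0094×16.9) = 0.5584/2.161 = 0.2584 J/s.
Profitability of small seeds: 8.96/28 = 0.32 J/s.
Since 0.32 > R, including small seeds increases the long-run rate.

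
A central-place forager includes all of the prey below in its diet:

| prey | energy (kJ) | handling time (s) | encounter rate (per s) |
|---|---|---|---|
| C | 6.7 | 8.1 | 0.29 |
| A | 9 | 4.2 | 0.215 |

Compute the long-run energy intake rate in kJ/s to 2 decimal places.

0.91 kJ/s

R = (0.29×6.7 + 0.215×9) / (1 + 0.29×8.1 + 0.215×4.2) = 3.878/4.252 = 0.912 kJ/s.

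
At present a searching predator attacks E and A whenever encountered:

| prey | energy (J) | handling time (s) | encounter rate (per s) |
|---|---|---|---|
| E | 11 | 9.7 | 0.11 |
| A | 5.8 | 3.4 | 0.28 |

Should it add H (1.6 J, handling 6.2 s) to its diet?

No

Intake rate on the current diet: R = (0.11×11 + 0.28×5.8) / (1 + 0.11×9.7 + 0.28×3.4) = 2.834/3.019 = 0.9387 J/s.
H: E/h = 1.6/6.2 = 0.2581 J/s.
Since 0.2581 < R, time spent handling H is better spent searching.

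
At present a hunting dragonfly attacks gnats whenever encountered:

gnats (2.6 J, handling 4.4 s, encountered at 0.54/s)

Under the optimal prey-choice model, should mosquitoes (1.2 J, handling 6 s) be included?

No

Current rate: (0.54×2.6)/(1 + 0.54×4.4) = 0.4159 J/s.
mosquitoes: E/h = 1.2/6 = 0.2 J/s.
0.2 < 0.4159, so adding mosquitoes would lower the average — exclude it.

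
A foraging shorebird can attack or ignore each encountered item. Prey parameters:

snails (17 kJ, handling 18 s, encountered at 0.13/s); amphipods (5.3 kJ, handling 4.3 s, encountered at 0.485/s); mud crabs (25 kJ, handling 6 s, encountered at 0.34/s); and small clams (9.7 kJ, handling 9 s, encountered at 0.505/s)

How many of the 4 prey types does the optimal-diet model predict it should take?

1

Profitabilities (E/h, kJ/s): mud crabs 4.17, amphipods 1.23, small clams 1.08, snails 0.944. Add prey in this order while the next type's profitability exceeds the intake rate on those already taken.
Rate on top 1: 2.796. amphipods: 1.23 < 2.796 → exclude; stop.
Optimal diet: mud crabs — 1 of 4 types.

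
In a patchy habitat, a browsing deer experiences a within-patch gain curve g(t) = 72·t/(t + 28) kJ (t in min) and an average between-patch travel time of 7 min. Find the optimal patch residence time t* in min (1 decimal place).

14.0 min

Maximise g(t)/(T+t): set derivative to zero → g'(t)(T+t) = g(t).
g'(t) = 72·28/(t + 28)². Setting 72·28/(t+28)² = 72t/[(t+28)(7+t)] gives 28(7+t) = t(t+28), so t² = 28×7 = 196.
t* = √196 = 14 min.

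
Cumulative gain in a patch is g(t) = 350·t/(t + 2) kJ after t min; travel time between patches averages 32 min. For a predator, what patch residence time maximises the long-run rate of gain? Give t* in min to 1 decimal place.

8.0 min

Maximise g(t)/(T+t): set derivative to zero → g'(t)(T+t) = g(t).
g'(t) = 350·2/(t + 2)². Setting 350·2/(t+2)² = 350t/[(t+2)(32+t)] gives 2(32+t) = t(t+2), so t² = 2×32 = 64.
t* = √64 = 8 min.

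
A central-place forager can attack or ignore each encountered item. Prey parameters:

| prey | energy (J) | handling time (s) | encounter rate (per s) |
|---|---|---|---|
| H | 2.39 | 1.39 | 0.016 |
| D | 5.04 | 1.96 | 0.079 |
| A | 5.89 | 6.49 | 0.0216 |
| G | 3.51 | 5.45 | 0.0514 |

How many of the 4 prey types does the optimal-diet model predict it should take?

E/h in descending order: D 2.57, H 1.72, A 0.908, G 0.644 J/s. The optimal diet is the largest prefix of this list for which every included type satisfies E_i/h_i > R on the types above it.
Rate on top 1: 0.3448. H: 1.72 > 0.3448 → include.
Rate on top 2: 0.3707. A: 0.908 > 0.3707 → include.
Rate on top 3: 0.4279. G: 0.644 > 0.4279 → include.
Optimal diet: D, H, A, G — 4 of 4 types.

4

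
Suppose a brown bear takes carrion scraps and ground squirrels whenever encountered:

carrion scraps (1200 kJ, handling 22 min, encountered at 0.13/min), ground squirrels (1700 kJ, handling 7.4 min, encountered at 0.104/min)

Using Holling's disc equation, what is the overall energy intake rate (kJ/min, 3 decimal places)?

R = (0.13×1200 + 0.104×1700) / (1 + 0.13×22 + 0.104×7.4) = 332.8/4.63 = 71.89 kJ/min.

71.885 kJ/min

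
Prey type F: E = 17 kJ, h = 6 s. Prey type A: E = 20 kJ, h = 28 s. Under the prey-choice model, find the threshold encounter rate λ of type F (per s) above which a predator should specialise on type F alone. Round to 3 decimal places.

At the threshold, the rate on type F alone equals the profitability of type A: λ·17/(1 + λ·6) = 20/28 = 0.7143.
Rearranging, λ(17 − 0.7143×6) = 0.7143, so λ = 0.7143/12.71 = 0.05618 per s.

0.056 per s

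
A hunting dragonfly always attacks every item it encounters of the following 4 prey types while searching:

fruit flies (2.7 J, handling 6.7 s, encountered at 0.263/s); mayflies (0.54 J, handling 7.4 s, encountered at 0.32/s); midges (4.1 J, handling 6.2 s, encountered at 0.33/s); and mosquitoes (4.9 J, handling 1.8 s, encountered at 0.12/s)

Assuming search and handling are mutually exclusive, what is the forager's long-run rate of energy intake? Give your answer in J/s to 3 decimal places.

0.382 J/s

R = Σλ_iE_i / (1 + Σλ_ih_i)
Numerator: 0.263×2.7 + 0.32×0.54 + 0.33×4.1 + 0.12×4.9 = 2.824
Denominator: 1 + 0.263×6.7 + 0.32×7.4 + 0.33×6.2 + 0.12×1.8 = 7.392
R = 2.824/7.392 = 0.382 J/s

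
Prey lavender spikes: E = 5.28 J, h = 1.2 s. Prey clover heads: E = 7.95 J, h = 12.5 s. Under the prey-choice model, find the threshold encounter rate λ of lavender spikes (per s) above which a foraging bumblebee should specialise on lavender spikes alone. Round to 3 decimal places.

The zero-one rule: include clover heads iff E₂/h₂ > λE₁/(1+λh₁). Equality gives the switch point.
λE₁h₂ = E₂ + λE₂h₁ ⇒ λ = E₂/(E₁h₂ − E₂h₁) = 7.95/(66 − 9.54) = 0.1408 per s.

0.141 per s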